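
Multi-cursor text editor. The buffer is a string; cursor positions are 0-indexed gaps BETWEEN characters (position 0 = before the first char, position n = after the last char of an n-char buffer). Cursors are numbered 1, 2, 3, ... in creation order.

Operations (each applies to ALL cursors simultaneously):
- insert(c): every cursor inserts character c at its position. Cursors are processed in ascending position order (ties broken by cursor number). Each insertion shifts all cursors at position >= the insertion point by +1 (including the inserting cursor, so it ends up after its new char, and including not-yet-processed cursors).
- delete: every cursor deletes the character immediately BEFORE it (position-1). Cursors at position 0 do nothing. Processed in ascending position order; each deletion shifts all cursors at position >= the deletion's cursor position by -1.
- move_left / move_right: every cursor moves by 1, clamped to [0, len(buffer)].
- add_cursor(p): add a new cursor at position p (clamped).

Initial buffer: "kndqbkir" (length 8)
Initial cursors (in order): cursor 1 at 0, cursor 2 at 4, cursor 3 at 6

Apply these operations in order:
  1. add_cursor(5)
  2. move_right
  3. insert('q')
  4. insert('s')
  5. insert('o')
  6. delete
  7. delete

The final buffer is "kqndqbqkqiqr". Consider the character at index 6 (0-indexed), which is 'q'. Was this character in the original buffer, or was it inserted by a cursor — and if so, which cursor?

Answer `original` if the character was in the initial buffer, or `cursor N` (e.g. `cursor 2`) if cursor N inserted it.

Answer: cursor 2

Derivation:
After op 1 (add_cursor(5)): buffer="kndqbkir" (len 8), cursors c1@0 c2@4 c4@5 c3@6, authorship ........
After op 2 (move_right): buffer="kndqbkir" (len 8), cursors c1@1 c2@5 c4@6 c3@7, authorship ........
After op 3 (insert('q')): buffer="kqndqbqkqiqr" (len 12), cursors c1@2 c2@7 c4@9 c3@11, authorship .1....2.4.3.
After op 4 (insert('s')): buffer="kqsndqbqskqsiqsr" (len 16), cursors c1@3 c2@9 c4@12 c3@15, authorship .11....22.44.33.
After op 5 (insert('o')): buffer="kqsondqbqsokqsoiqsor" (len 20), cursors c1@4 c2@11 c4@15 c3@19, authorship .111....222.444.333.
After op 6 (delete): buffer="kqsndqbqskqsiqsr" (len 16), cursors c1@3 c2@9 c4@12 c3@15, authorship .11....22.44.33.
After op 7 (delete): buffer="kqndqbqkqiqr" (len 12), cursors c1@2 c2@7 c4@9 c3@11, authorship .1....2.4.3.
Authorship (.=original, N=cursor N): . 1 . . . . 2 . 4 . 3 .
Index 6: author = 2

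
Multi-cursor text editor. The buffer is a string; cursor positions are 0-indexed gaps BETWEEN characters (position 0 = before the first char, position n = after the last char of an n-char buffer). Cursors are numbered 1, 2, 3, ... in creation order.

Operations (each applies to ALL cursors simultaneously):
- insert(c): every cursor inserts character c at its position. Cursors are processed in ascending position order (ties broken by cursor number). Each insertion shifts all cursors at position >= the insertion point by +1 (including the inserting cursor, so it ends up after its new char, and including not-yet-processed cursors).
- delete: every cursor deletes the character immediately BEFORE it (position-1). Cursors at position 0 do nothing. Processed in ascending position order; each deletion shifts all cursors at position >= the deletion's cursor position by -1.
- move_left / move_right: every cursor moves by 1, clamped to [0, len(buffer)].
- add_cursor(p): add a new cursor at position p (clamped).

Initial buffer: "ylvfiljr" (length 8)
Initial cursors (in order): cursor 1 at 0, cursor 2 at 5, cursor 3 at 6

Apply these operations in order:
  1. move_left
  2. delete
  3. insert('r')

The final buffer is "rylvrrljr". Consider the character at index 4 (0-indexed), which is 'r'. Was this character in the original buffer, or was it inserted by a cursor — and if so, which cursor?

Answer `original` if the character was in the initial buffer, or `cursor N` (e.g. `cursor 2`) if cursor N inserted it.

Answer: cursor 2

Derivation:
After op 1 (move_left): buffer="ylvfiljr" (len 8), cursors c1@0 c2@4 c3@5, authorship ........
After op 2 (delete): buffer="ylvljr" (len 6), cursors c1@0 c2@3 c3@3, authorship ......
After op 3 (insert('r')): buffer="rylvrrljr" (len 9), cursors c1@1 c2@6 c3@6, authorship 1...23...
Authorship (.=original, N=cursor N): 1 . . . 2 3 . . .
Index 4: author = 2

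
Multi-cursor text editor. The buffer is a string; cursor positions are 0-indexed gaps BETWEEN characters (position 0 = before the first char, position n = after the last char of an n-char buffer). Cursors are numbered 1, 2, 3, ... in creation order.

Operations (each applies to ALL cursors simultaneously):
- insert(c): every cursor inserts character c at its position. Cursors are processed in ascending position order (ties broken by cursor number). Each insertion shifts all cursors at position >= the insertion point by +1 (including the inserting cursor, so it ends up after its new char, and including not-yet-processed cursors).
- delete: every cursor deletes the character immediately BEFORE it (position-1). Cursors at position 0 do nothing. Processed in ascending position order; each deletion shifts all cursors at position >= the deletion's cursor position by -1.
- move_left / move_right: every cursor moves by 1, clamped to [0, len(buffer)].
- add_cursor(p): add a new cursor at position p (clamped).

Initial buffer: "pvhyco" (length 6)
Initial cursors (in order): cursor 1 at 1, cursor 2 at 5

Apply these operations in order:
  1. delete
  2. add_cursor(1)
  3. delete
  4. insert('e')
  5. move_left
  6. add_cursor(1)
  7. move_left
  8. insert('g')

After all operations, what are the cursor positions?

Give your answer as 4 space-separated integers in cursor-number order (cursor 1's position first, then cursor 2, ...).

Answer: 3 6 3 3

Derivation:
After op 1 (delete): buffer="vhyo" (len 4), cursors c1@0 c2@3, authorship ....
After op 2 (add_cursor(1)): buffer="vhyo" (len 4), cursors c1@0 c3@1 c2@3, authorship ....
After op 3 (delete): buffer="ho" (len 2), cursors c1@0 c3@0 c2@1, authorship ..
After op 4 (insert('e')): buffer="eeheo" (len 5), cursors c1@2 c3@2 c2@4, authorship 13.2.
After op 5 (move_left): buffer="eeheo" (len 5), cursors c1@1 c3@1 c2@3, authorship 13.2.
After op 6 (add_cursor(1)): buffer="eeheo" (len 5), cursors c1@1 c3@1 c4@1 c2@3, authorship 13.2.
After op 7 (move_left): buffer="eeheo" (len 5), cursors c1@0 c3@0 c4@0 c2@2, authorship 13.2.
After op 8 (insert('g')): buffer="gggeegheo" (len 9), cursors c1@3 c3@3 c4@3 c2@6, authorship 134132.2.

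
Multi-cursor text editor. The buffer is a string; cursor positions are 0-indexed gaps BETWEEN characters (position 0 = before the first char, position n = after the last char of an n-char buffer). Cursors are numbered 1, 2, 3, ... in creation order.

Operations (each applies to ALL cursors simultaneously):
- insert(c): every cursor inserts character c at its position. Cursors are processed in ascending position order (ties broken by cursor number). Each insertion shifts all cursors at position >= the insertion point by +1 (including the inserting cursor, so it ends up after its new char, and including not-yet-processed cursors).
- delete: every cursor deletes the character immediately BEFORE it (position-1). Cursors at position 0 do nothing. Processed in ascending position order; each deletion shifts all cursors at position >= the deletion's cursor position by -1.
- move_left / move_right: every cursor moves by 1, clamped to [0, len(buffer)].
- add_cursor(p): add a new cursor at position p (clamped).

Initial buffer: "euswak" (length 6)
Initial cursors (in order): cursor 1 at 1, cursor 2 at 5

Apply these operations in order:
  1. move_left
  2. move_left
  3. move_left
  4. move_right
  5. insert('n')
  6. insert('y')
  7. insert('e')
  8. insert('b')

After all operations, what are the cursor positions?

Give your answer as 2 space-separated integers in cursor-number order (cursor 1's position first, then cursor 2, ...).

Answer: 5 11

Derivation:
After op 1 (move_left): buffer="euswak" (len 6), cursors c1@0 c2@4, authorship ......
After op 2 (move_left): buffer="euswak" (len 6), cursors c1@0 c2@3, authorship ......
After op 3 (move_left): buffer="euswak" (len 6), cursors c1@0 c2@2, authorship ......
After op 4 (move_right): buffer="euswak" (len 6), cursors c1@1 c2@3, authorship ......
After op 5 (insert('n')): buffer="enusnwak" (len 8), cursors c1@2 c2@5, authorship .1..2...
After op 6 (insert('y')): buffer="enyusnywak" (len 10), cursors c1@3 c2@7, authorship .11..22...
After op 7 (insert('e')): buffer="enyeusnyewak" (len 12), cursors c1@4 c2@9, authorship .111..222...
After op 8 (insert('b')): buffer="enyebusnyebwak" (len 14), cursors c1@5 c2@11, authorship .1111..2222...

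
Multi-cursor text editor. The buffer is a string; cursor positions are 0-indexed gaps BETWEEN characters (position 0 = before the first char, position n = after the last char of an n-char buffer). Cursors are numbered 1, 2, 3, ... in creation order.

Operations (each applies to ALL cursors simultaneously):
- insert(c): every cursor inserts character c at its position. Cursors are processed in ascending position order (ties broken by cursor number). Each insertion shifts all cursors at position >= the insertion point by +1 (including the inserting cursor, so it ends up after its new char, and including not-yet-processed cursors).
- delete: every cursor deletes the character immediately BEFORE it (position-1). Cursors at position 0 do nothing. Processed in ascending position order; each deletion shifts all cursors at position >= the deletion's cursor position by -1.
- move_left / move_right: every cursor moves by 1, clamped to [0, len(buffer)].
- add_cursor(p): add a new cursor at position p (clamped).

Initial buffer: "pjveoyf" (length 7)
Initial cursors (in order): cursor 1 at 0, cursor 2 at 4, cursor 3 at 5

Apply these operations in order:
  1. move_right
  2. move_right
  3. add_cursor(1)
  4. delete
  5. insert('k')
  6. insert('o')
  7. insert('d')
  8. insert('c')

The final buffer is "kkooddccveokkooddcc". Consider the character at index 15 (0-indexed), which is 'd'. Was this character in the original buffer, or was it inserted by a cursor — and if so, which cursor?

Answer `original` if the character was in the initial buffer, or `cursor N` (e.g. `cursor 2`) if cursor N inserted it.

After op 1 (move_right): buffer="pjveoyf" (len 7), cursors c1@1 c2@5 c3@6, authorship .......
After op 2 (move_right): buffer="pjveoyf" (len 7), cursors c1@2 c2@6 c3@7, authorship .......
After op 3 (add_cursor(1)): buffer="pjveoyf" (len 7), cursors c4@1 c1@2 c2@6 c3@7, authorship .......
After op 4 (delete): buffer="veo" (len 3), cursors c1@0 c4@0 c2@3 c3@3, authorship ...
After op 5 (insert('k')): buffer="kkveokk" (len 7), cursors c1@2 c4@2 c2@7 c3@7, authorship 14...23
After op 6 (insert('o')): buffer="kkooveokkoo" (len 11), cursors c1@4 c4@4 c2@11 c3@11, authorship 1414...2323
After op 7 (insert('d')): buffer="kkooddveokkoodd" (len 15), cursors c1@6 c4@6 c2@15 c3@15, authorship 141414...232323
After op 8 (insert('c')): buffer="kkooddccveokkooddcc" (len 19), cursors c1@8 c4@8 c2@19 c3@19, authorship 14141414...23232323
Authorship (.=original, N=cursor N): 1 4 1 4 1 4 1 4 . . . 2 3 2 3 2 3 2 3
Index 15: author = 2

Answer: cursor 2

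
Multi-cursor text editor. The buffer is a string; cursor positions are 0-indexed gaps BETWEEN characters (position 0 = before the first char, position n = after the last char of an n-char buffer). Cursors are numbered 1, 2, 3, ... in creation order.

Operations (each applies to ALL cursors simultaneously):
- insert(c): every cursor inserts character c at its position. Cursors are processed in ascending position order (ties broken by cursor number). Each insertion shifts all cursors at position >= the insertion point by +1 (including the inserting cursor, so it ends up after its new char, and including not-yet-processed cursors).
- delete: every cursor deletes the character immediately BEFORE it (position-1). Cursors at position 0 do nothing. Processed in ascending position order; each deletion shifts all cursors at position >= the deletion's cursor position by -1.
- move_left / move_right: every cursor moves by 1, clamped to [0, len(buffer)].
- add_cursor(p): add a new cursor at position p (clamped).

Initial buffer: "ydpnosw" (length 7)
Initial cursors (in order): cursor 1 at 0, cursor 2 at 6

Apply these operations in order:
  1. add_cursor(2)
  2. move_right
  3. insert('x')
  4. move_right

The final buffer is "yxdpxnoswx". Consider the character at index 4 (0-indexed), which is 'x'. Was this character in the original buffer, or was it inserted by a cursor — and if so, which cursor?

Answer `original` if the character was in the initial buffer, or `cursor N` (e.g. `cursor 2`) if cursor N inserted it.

After op 1 (add_cursor(2)): buffer="ydpnosw" (len 7), cursors c1@0 c3@2 c2@6, authorship .......
After op 2 (move_right): buffer="ydpnosw" (len 7), cursors c1@1 c3@3 c2@7, authorship .......
After op 3 (insert('x')): buffer="yxdpxnoswx" (len 10), cursors c1@2 c3@5 c2@10, authorship .1..3....2
After op 4 (move_right): buffer="yxdpxnoswx" (len 10), cursors c1@3 c3@6 c2@10, authorship .1..3....2
Authorship (.=original, N=cursor N): . 1 . . 3 . . . . 2
Index 4: author = 3

Answer: cursor 3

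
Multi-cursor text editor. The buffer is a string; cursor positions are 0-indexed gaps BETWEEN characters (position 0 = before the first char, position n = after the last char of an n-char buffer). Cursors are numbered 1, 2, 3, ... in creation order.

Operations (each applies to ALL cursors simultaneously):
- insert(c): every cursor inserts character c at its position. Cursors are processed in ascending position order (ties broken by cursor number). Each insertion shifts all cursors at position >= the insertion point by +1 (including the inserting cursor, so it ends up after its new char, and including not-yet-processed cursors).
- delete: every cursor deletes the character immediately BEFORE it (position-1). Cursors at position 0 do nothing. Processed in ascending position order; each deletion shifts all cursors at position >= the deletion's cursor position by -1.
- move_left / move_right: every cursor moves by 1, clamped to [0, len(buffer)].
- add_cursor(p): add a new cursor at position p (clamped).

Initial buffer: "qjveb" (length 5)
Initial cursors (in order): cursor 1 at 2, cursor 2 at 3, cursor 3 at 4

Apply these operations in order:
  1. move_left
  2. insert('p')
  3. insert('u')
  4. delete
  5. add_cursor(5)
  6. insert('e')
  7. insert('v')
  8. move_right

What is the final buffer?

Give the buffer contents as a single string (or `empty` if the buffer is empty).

Answer: qpevjpevvevpeveb

Derivation:
After op 1 (move_left): buffer="qjveb" (len 5), cursors c1@1 c2@2 c3@3, authorship .....
After op 2 (insert('p')): buffer="qpjpvpeb" (len 8), cursors c1@2 c2@4 c3@6, authorship .1.2.3..
After op 3 (insert('u')): buffer="qpujpuvpueb" (len 11), cursors c1@3 c2@6 c3@9, authorship .11.22.33..
After op 4 (delete): buffer="qpjpvpeb" (len 8), cursors c1@2 c2@4 c3@6, authorship .1.2.3..
After op 5 (add_cursor(5)): buffer="qpjpvpeb" (len 8), cursors c1@2 c2@4 c4@5 c3@6, authorship .1.2.3..
After op 6 (insert('e')): buffer="qpejpevepeeb" (len 12), cursors c1@3 c2@6 c4@8 c3@10, authorship .11.22.433..
After op 7 (insert('v')): buffer="qpevjpevvevpeveb" (len 16), cursors c1@4 c2@8 c4@11 c3@14, authorship .111.222.44333..
After op 8 (move_right): buffer="qpevjpevvevpeveb" (len 16), cursors c1@5 c2@9 c4@12 c3@15, authorship .111.222.44333..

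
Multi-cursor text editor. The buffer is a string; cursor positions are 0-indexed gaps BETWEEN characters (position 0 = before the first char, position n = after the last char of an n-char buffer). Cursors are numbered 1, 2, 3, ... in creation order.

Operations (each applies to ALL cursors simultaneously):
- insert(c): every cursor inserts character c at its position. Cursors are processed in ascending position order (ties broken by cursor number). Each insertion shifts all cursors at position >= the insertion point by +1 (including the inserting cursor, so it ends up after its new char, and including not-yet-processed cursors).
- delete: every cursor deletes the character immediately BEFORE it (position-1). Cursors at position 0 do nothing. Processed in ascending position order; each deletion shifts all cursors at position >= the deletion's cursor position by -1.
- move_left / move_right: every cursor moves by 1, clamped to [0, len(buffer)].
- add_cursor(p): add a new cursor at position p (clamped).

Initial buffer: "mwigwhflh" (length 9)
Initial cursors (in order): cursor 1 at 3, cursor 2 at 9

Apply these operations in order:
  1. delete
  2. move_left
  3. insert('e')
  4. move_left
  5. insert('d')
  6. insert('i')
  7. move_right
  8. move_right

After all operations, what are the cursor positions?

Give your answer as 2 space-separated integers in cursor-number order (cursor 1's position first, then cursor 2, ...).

Answer: 5 13

Derivation:
After op 1 (delete): buffer="mwgwhfl" (len 7), cursors c1@2 c2@7, authorship .......
After op 2 (move_left): buffer="mwgwhfl" (len 7), cursors c1@1 c2@6, authorship .......
After op 3 (insert('e')): buffer="mewgwhfel" (len 9), cursors c1@2 c2@8, authorship .1.....2.
After op 4 (move_left): buffer="mewgwhfel" (len 9), cursors c1@1 c2@7, authorship .1.....2.
After op 5 (insert('d')): buffer="mdewgwhfdel" (len 11), cursors c1@2 c2@9, authorship .11.....22.
After op 6 (insert('i')): buffer="mdiewgwhfdiel" (len 13), cursors c1@3 c2@11, authorship .111.....222.
After op 7 (move_right): buffer="mdiewgwhfdiel" (len 13), cursors c1@4 c2@12, authorship .111.....222.
After op 8 (move_right): buffer="mdiewgwhfdiel" (len 13), cursors c1@5 c2@13, authorship .111.....222.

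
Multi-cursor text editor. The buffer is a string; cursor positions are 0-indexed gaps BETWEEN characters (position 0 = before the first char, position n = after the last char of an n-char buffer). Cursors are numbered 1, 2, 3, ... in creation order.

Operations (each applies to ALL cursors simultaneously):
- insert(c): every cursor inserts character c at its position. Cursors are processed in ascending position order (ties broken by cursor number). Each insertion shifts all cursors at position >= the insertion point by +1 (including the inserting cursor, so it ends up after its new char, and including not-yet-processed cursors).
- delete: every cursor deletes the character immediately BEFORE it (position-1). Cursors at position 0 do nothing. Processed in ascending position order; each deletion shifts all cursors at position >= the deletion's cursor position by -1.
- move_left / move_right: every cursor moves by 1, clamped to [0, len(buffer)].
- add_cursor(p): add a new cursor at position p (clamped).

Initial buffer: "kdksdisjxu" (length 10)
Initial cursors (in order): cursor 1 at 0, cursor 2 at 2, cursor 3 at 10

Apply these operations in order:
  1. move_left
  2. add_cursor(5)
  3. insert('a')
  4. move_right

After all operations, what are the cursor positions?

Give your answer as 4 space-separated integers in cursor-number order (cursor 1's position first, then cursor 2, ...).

Answer: 2 4 14 9

Derivation:
After op 1 (move_left): buffer="kdksdisjxu" (len 10), cursors c1@0 c2@1 c3@9, authorship ..........
After op 2 (add_cursor(5)): buffer="kdksdisjxu" (len 10), cursors c1@0 c2@1 c4@5 c3@9, authorship ..........
After op 3 (insert('a')): buffer="akadksdaisjxau" (len 14), cursors c1@1 c2@3 c4@8 c3@13, authorship 1.2....4....3.
After op 4 (move_right): buffer="akadksdaisjxau" (len 14), cursors c1@2 c2@4 c4@9 c3@14, authorship 1.2....4....3.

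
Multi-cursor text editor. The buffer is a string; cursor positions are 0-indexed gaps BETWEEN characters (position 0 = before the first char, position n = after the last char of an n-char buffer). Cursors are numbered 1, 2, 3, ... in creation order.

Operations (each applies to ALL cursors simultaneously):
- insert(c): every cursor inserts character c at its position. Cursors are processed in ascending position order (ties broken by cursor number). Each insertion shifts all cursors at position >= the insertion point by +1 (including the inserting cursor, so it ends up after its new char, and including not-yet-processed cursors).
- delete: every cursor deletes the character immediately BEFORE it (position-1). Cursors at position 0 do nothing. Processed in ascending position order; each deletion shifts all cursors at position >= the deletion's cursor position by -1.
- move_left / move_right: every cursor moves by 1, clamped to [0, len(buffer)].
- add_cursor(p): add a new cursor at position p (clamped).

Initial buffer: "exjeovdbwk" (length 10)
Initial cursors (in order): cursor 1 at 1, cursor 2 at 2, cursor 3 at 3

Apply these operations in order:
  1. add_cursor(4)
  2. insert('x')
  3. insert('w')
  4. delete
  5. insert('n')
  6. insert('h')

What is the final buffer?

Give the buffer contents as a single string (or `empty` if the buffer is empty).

Answer: exnhxxnhjxnhexnhovdbwk

Derivation:
After op 1 (add_cursor(4)): buffer="exjeovdbwk" (len 10), cursors c1@1 c2@2 c3@3 c4@4, authorship ..........
After op 2 (insert('x')): buffer="exxxjxexovdbwk" (len 14), cursors c1@2 c2@4 c3@6 c4@8, authorship .1.2.3.4......
After op 3 (insert('w')): buffer="exwxxwjxwexwovdbwk" (len 18), cursors c1@3 c2@6 c3@9 c4@12, authorship .11.22.33.44......
After op 4 (delete): buffer="exxxjxexovdbwk" (len 14), cursors c1@2 c2@4 c3@6 c4@8, authorship .1.2.3.4......
After op 5 (insert('n')): buffer="exnxxnjxnexnovdbwk" (len 18), cursors c1@3 c2@6 c3@9 c4@12, authorship .11.22.33.44......
After op 6 (insert('h')): buffer="exnhxxnhjxnhexnhovdbwk" (len 22), cursors c1@4 c2@8 c3@12 c4@16, authorship .111.222.333.444......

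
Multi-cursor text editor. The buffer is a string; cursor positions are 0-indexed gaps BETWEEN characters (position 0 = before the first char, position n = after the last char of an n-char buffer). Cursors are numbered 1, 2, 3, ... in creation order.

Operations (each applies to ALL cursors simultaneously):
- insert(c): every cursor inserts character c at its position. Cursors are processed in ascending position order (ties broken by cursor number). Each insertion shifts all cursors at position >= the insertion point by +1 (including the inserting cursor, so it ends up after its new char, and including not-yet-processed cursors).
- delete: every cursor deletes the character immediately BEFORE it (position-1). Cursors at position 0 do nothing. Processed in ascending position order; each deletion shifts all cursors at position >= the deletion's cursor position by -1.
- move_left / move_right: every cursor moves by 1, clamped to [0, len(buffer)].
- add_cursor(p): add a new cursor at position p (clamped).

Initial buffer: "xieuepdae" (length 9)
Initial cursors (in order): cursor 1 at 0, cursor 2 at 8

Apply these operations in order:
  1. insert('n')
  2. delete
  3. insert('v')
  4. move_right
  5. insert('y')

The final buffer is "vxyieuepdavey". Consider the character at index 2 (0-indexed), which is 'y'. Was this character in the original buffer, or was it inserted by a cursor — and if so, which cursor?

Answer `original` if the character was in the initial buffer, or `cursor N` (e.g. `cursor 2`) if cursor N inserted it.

After op 1 (insert('n')): buffer="nxieuepdane" (len 11), cursors c1@1 c2@10, authorship 1........2.
After op 2 (delete): buffer="xieuepdae" (len 9), cursors c1@0 c2@8, authorship .........
After op 3 (insert('v')): buffer="vxieuepdave" (len 11), cursors c1@1 c2@10, authorship 1........2.
After op 4 (move_right): buffer="vxieuepdave" (len 11), cursors c1@2 c2@11, authorship 1........2.
After op 5 (insert('y')): buffer="vxyieuepdavey" (len 13), cursors c1@3 c2@13, authorship 1.1.......2.2
Authorship (.=original, N=cursor N): 1 . 1 . . . . . . . 2 . 2
Index 2: author = 1

Answer: cursor 1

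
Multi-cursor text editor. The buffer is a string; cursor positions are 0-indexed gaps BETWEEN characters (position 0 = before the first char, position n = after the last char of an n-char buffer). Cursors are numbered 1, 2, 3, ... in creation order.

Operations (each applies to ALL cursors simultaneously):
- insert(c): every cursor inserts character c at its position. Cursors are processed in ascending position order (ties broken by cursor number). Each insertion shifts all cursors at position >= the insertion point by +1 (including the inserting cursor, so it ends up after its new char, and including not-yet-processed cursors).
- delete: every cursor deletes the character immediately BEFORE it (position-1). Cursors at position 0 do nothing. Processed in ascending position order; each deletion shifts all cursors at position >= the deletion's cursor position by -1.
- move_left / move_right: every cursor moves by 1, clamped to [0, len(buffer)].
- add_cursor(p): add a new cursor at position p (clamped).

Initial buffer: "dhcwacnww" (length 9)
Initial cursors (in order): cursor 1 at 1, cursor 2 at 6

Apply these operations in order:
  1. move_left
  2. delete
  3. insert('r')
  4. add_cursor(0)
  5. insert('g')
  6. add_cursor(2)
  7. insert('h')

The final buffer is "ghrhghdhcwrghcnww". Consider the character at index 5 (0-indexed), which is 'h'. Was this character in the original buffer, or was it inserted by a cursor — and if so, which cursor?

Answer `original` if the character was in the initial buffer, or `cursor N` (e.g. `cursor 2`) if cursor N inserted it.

Answer: cursor 1

Derivation:
After op 1 (move_left): buffer="dhcwacnww" (len 9), cursors c1@0 c2@5, authorship .........
After op 2 (delete): buffer="dhcwcnww" (len 8), cursors c1@0 c2@4, authorship ........
After op 3 (insert('r')): buffer="rdhcwrcnww" (len 10), cursors c1@1 c2@6, authorship 1....2....
After op 4 (add_cursor(0)): buffer="rdhcwrcnww" (len 10), cursors c3@0 c1@1 c2@6, authorship 1....2....
After op 5 (insert('g')): buffer="grgdhcwrgcnww" (len 13), cursors c3@1 c1@3 c2@9, authorship 311....22....
After op 6 (add_cursor(2)): buffer="grgdhcwrgcnww" (len 13), cursors c3@1 c4@2 c1@3 c2@9, authorship 311....22....
After op 7 (insert('h')): buffer="ghrhghdhcwrghcnww" (len 17), cursors c3@2 c4@4 c1@6 c2@13, authorship 331411....222....
Authorship (.=original, N=cursor N): 3 3 1 4 1 1 . . . . 2 2 2 . . . .
Index 5: author = 1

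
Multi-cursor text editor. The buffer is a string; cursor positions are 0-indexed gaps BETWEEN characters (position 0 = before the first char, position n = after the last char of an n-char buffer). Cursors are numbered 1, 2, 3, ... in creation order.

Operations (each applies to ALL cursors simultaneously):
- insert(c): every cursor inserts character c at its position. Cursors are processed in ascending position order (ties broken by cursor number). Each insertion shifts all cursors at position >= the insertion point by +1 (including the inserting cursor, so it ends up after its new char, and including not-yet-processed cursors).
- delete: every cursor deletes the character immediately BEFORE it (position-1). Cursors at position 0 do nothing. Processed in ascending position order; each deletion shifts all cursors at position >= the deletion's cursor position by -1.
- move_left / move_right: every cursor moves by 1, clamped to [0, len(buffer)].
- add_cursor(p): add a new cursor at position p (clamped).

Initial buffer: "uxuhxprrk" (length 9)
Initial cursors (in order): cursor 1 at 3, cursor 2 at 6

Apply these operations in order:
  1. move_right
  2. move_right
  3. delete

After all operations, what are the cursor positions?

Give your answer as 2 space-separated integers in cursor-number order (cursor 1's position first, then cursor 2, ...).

Answer: 4 6

Derivation:
After op 1 (move_right): buffer="uxuhxprrk" (len 9), cursors c1@4 c2@7, authorship .........
After op 2 (move_right): buffer="uxuhxprrk" (len 9), cursors c1@5 c2@8, authorship .........
After op 3 (delete): buffer="uxuhprk" (len 7), cursors c1@4 c2@6, authorship .......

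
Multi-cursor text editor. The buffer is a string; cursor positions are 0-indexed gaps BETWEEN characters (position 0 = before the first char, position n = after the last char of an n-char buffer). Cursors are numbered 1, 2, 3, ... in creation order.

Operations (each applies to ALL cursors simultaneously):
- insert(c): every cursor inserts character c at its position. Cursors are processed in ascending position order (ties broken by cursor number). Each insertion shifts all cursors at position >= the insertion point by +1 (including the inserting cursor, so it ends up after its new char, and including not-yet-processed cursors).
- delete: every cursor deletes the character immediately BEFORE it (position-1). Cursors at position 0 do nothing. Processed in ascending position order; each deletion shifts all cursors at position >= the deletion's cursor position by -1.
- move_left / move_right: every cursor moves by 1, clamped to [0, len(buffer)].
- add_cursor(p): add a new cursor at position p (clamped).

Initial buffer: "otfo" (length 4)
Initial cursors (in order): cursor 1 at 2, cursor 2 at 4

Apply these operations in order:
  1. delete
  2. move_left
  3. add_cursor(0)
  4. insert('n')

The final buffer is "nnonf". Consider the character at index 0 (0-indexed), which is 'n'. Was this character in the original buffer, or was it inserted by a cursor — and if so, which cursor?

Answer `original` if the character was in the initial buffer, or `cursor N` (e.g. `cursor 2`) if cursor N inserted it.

After op 1 (delete): buffer="of" (len 2), cursors c1@1 c2@2, authorship ..
After op 2 (move_left): buffer="of" (len 2), cursors c1@0 c2@1, authorship ..
After op 3 (add_cursor(0)): buffer="of" (len 2), cursors c1@0 c3@0 c2@1, authorship ..
After op 4 (insert('n')): buffer="nnonf" (len 5), cursors c1@2 c3@2 c2@4, authorship 13.2.
Authorship (.=original, N=cursor N): 1 3 . 2 .
Index 0: author = 1

Answer: cursor 1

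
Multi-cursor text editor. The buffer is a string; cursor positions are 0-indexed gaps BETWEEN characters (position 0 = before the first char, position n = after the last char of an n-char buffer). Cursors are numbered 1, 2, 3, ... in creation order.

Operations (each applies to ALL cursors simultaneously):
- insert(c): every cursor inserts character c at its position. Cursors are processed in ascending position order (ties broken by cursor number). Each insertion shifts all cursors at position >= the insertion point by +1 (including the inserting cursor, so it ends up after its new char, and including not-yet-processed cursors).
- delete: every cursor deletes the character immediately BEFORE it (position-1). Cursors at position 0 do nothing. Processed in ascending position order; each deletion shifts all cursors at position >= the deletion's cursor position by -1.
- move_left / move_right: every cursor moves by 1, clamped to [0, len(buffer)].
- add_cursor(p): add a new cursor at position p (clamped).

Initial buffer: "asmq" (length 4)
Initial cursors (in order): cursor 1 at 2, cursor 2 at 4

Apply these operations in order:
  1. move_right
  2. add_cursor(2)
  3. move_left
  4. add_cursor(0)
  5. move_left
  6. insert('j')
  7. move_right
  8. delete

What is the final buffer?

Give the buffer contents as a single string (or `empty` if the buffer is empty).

Answer: jjjq

Derivation:
After op 1 (move_right): buffer="asmq" (len 4), cursors c1@3 c2@4, authorship ....
After op 2 (add_cursor(2)): buffer="asmq" (len 4), cursors c3@2 c1@3 c2@4, authorship ....
After op 3 (move_left): buffer="asmq" (len 4), cursors c3@1 c1@2 c2@3, authorship ....
After op 4 (add_cursor(0)): buffer="asmq" (len 4), cursors c4@0 c3@1 c1@2 c2@3, authorship ....
After op 5 (move_left): buffer="asmq" (len 4), cursors c3@0 c4@0 c1@1 c2@2, authorship ....
After op 6 (insert('j')): buffer="jjajsjmq" (len 8), cursors c3@2 c4@2 c1@4 c2@6, authorship 34.1.2..
After op 7 (move_right): buffer="jjajsjmq" (len 8), cursors c3@3 c4@3 c1@5 c2@7, authorship 34.1.2..
After op 8 (delete): buffer="jjjq" (len 4), cursors c3@1 c4@1 c1@2 c2@3, authorship 312.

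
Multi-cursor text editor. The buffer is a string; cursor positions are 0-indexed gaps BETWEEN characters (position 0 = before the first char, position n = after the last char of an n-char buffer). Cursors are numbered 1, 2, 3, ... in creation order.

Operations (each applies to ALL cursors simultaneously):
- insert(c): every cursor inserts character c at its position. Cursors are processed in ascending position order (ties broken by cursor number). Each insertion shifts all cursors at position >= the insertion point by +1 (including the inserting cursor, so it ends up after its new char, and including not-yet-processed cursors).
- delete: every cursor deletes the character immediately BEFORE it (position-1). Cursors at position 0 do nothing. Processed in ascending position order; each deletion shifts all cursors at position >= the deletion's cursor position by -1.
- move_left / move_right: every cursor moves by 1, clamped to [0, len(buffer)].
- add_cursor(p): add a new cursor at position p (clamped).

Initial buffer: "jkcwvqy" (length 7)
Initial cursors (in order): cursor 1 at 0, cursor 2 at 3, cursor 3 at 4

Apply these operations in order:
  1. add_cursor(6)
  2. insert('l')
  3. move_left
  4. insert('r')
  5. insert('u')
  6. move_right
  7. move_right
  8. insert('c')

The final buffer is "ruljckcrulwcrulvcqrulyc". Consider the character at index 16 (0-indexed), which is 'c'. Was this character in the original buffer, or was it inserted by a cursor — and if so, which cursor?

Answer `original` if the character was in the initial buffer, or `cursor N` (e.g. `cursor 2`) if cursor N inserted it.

After op 1 (add_cursor(6)): buffer="jkcwvqy" (len 7), cursors c1@0 c2@3 c3@4 c4@6, authorship .......
After op 2 (insert('l')): buffer="ljkclwlvqly" (len 11), cursors c1@1 c2@5 c3@7 c4@10, authorship 1...2.3..4.
After op 3 (move_left): buffer="ljkclwlvqly" (len 11), cursors c1@0 c2@4 c3@6 c4@9, authorship 1...2.3..4.
After op 4 (insert('r')): buffer="rljkcrlwrlvqrly" (len 15), cursors c1@1 c2@6 c3@9 c4@13, authorship 11...22.33..44.
After op 5 (insert('u')): buffer="ruljkcrulwrulvqruly" (len 19), cursors c1@2 c2@8 c3@12 c4@17, authorship 111...222.333..444.
After op 6 (move_right): buffer="ruljkcrulwrulvqruly" (len 19), cursors c1@3 c2@9 c3@13 c4@18, authorship 111...222.333..444.
After op 7 (move_right): buffer="ruljkcrulwrulvqruly" (len 19), cursors c1@4 c2@10 c3@14 c4@19, authorship 111...222.333..444.
After op 8 (insert('c')): buffer="ruljckcrulwcrulvcqrulyc" (len 23), cursors c1@5 c2@12 c3@17 c4@23, authorship 111.1..222.2333.3.444.4
Authorship (.=original, N=cursor N): 1 1 1 . 1 . . 2 2 2 . 2 3 3 3 . 3 . 4 4 4 . 4
Index 16: author = 3

Answer: cursor 3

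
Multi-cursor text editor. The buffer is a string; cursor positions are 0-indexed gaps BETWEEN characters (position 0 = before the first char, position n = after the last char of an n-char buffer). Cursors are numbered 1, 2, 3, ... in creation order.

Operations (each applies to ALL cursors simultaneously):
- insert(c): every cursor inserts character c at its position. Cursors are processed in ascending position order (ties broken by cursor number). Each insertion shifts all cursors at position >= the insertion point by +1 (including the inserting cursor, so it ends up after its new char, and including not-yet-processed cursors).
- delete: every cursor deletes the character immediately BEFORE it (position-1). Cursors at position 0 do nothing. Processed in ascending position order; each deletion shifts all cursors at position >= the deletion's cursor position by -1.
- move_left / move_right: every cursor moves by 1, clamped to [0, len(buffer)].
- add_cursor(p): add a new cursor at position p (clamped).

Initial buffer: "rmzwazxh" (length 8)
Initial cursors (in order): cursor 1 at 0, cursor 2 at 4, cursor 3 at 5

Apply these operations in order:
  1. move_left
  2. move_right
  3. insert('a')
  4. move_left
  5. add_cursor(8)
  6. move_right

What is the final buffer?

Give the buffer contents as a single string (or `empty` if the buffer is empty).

After op 1 (move_left): buffer="rmzwazxh" (len 8), cursors c1@0 c2@3 c3@4, authorship ........
After op 2 (move_right): buffer="rmzwazxh" (len 8), cursors c1@1 c2@4 c3@5, authorship ........
After op 3 (insert('a')): buffer="ramzwaaazxh" (len 11), cursors c1@2 c2@6 c3@8, authorship .1...2.3...
After op 4 (move_left): buffer="ramzwaaazxh" (len 11), cursors c1@1 c2@5 c3@7, authorship .1...2.3...
After op 5 (add_cursor(8)): buffer="ramzwaaazxh" (len 11), cursors c1@1 c2@5 c3@7 c4@8, authorship .1...2.3...
After op 6 (move_right): buffer="ramzwaaazxh" (len 11), cursors c1@2 c2@6 c3@8 c4@9, authorship .1...2.3...

Answer: ramzwaaazxh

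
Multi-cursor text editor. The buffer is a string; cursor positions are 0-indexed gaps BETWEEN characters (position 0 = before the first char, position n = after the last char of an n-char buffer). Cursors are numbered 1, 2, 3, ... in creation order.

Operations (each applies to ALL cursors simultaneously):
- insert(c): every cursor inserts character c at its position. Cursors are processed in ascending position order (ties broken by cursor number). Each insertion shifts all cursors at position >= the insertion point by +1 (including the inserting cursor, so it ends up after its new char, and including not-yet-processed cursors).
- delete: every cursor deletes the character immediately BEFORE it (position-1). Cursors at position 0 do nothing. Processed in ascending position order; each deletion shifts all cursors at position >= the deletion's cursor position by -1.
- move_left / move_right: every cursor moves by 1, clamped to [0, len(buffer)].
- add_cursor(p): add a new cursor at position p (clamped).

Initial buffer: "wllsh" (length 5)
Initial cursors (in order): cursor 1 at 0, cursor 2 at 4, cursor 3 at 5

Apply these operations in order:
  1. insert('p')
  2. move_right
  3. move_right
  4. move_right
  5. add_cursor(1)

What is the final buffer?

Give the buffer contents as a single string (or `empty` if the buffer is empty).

After op 1 (insert('p')): buffer="pwllsphp" (len 8), cursors c1@1 c2@6 c3@8, authorship 1....2.3
After op 2 (move_right): buffer="pwllsphp" (len 8), cursors c1@2 c2@7 c3@8, authorship 1....2.3
After op 3 (move_right): buffer="pwllsphp" (len 8), cursors c1@3 c2@8 c3@8, authorship 1....2.3
After op 4 (move_right): buffer="pwllsphp" (len 8), cursors c1@4 c2@8 c3@8, authorship 1....2.3
After op 5 (add_cursor(1)): buffer="pwllsphp" (len 8), cursors c4@1 c1@4 c2@8 c3@8, authorship 1....2.3

Answer: pwllsphp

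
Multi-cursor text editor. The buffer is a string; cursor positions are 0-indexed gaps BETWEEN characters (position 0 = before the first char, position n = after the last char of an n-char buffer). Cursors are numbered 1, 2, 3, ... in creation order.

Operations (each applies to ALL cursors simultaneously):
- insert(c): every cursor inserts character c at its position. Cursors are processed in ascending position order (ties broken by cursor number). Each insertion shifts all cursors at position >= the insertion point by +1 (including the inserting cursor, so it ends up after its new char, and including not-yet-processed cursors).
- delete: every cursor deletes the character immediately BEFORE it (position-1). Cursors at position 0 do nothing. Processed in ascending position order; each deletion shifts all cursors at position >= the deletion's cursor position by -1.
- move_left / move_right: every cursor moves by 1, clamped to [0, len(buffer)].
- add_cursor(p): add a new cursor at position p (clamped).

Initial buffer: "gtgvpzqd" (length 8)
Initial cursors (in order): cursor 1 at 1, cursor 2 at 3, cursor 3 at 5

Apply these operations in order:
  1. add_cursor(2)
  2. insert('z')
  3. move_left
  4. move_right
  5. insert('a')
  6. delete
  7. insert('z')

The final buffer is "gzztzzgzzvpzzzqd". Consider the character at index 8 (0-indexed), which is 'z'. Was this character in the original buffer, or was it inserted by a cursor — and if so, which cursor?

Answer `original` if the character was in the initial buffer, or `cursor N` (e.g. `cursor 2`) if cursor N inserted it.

After op 1 (add_cursor(2)): buffer="gtgvpzqd" (len 8), cursors c1@1 c4@2 c2@3 c3@5, authorship ........
After op 2 (insert('z')): buffer="gztzgzvpzzqd" (len 12), cursors c1@2 c4@4 c2@6 c3@9, authorship .1.4.2..3...
After op 3 (move_left): buffer="gztzgzvpzzqd" (len 12), cursors c1@1 c4@3 c2@5 c3@8, authorship .1.4.2..3...
After op 4 (move_right): buffer="gztzgzvpzzqd" (len 12), cursors c1@2 c4@4 c2@6 c3@9, authorship .1.4.2..3...
After op 5 (insert('a')): buffer="gzatzagzavpzazqd" (len 16), cursors c1@3 c4@6 c2@9 c3@13, authorship .11.44.22..33...
After op 6 (delete): buffer="gztzgzvpzzqd" (len 12), cursors c1@2 c4@4 c2@6 c3@9, authorship .1.4.2..3...
After op 7 (insert('z')): buffer="gzztzzgzzvpzzzqd" (len 16), cursors c1@3 c4@6 c2@9 c3@13, authorship .11.44.22..33...
Authorship (.=original, N=cursor N): . 1 1 . 4 4 . 2 2 . . 3 3 . . .
Index 8: author = 2

Answer: cursor 2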